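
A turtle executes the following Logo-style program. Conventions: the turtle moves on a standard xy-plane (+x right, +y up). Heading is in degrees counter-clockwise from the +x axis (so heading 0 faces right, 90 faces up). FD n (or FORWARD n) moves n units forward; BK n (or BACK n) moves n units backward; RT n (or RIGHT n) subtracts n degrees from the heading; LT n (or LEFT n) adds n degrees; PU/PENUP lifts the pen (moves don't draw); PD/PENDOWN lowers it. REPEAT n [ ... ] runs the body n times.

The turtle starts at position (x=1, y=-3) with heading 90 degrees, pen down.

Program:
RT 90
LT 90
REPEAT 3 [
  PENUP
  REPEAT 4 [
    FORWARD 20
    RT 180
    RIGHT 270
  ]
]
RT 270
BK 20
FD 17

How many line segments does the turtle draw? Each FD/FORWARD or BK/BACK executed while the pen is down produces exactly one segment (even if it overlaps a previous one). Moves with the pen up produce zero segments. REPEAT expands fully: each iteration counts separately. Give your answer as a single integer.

Executing turtle program step by step:
Start: pos=(1,-3), heading=90, pen down
RT 90: heading 90 -> 0
LT 90: heading 0 -> 90
REPEAT 3 [
  -- iteration 1/3 --
  PU: pen up
  REPEAT 4 [
    -- iteration 1/4 --
    FD 20: (1,-3) -> (1,17) [heading=90, move]
    RT 180: heading 90 -> 270
    RT 270: heading 270 -> 0
    -- iteration 2/4 --
    FD 20: (1,17) -> (21,17) [heading=0, move]
    RT 180: heading 0 -> 180
    RT 270: heading 180 -> 270
    -- iteration 3/4 --
    FD 20: (21,17) -> (21,-3) [heading=270, move]
    RT 180: heading 270 -> 90
    RT 270: heading 90 -> 180
    -- iteration 4/4 --
    FD 20: (21,-3) -> (1,-3) [heading=180, move]
    RT 180: heading 180 -> 0
    RT 270: heading 0 -> 90
  ]
  -- iteration 2/3 --
  PU: pen up
  REPEAT 4 [
    -- iteration 1/4 --
    FD 20: (1,-3) -> (1,17) [heading=90, move]
    RT 180: heading 90 -> 270
    RT 270: heading 270 -> 0
    -- iteration 2/4 --
    FD 20: (1,17) -> (21,17) [heading=0, move]
    RT 180: heading 0 -> 180
    RT 270: heading 180 -> 270
    -- iteration 3/4 --
    FD 20: (21,17) -> (21,-3) [heading=270, move]
    RT 180: heading 270 -> 90
    RT 270: heading 90 -> 180
    -- iteration 4/4 --
    FD 20: (21,-3) -> (1,-3) [heading=180, move]
    RT 180: heading 180 -> 0
    RT 270: heading 0 -> 90
  ]
  -- iteration 3/3 --
  PU: pen up
  REPEAT 4 [
    -- iteration 1/4 --
    FD 20: (1,-3) -> (1,17) [heading=90, move]
    RT 180: heading 90 -> 270
    RT 270: heading 270 -> 0
    -- iteration 2/4 --
    FD 20: (1,17) -> (21,17) [heading=0, move]
    RT 180: heading 0 -> 180
    RT 270: heading 180 -> 270
    -- iteration 3/4 --
    FD 20: (21,17) -> (21,-3) [heading=270, move]
    RT 180: heading 270 -> 90
    RT 270: heading 90 -> 180
    -- iteration 4/4 --
    FD 20: (21,-3) -> (1,-3) [heading=180, move]
    RT 180: heading 180 -> 0
    RT 270: heading 0 -> 90
  ]
]
RT 270: heading 90 -> 180
BK 20: (1,-3) -> (21,-3) [heading=180, move]
FD 17: (21,-3) -> (4,-3) [heading=180, move]
Final: pos=(4,-3), heading=180, 0 segment(s) drawn
Segments drawn: 0

Answer: 0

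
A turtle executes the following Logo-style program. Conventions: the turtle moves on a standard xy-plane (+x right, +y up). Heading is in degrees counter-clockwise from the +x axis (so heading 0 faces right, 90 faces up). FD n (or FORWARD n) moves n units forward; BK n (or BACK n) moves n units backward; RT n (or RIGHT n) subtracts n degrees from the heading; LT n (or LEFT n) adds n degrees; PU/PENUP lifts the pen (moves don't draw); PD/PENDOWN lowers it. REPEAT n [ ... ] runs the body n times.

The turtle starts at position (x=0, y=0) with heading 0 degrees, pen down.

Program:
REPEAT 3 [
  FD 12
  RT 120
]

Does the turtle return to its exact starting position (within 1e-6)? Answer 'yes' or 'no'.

Executing turtle program step by step:
Start: pos=(0,0), heading=0, pen down
REPEAT 3 [
  -- iteration 1/3 --
  FD 12: (0,0) -> (12,0) [heading=0, draw]
  RT 120: heading 0 -> 240
  -- iteration 2/3 --
  FD 12: (12,0) -> (6,-10.392) [heading=240, draw]
  RT 120: heading 240 -> 120
  -- iteration 3/3 --
  FD 12: (6,-10.392) -> (0,0) [heading=120, draw]
  RT 120: heading 120 -> 0
]
Final: pos=(0,0), heading=0, 3 segment(s) drawn

Start position: (0, 0)
Final position: (0, 0)
Distance = 0; < 1e-6 -> CLOSED

Answer: yes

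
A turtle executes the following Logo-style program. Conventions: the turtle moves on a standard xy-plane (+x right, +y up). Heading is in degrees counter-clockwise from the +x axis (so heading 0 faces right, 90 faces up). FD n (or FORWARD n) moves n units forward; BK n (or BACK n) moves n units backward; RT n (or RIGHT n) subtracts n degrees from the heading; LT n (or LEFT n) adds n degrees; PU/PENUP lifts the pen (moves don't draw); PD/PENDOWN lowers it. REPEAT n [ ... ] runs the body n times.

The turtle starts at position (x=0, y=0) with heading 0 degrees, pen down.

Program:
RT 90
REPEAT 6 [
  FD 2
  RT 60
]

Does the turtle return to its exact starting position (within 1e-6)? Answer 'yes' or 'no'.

Executing turtle program step by step:
Start: pos=(0,0), heading=0, pen down
RT 90: heading 0 -> 270
REPEAT 6 [
  -- iteration 1/6 --
  FD 2: (0,0) -> (0,-2) [heading=270, draw]
  RT 60: heading 270 -> 210
  -- iteration 2/6 --
  FD 2: (0,-2) -> (-1.732,-3) [heading=210, draw]
  RT 60: heading 210 -> 150
  -- iteration 3/6 --
  FD 2: (-1.732,-3) -> (-3.464,-2) [heading=150, draw]
  RT 60: heading 150 -> 90
  -- iteration 4/6 --
  FD 2: (-3.464,-2) -> (-3.464,0) [heading=90, draw]
  RT 60: heading 90 -> 30
  -- iteration 5/6 --
  FD 2: (-3.464,0) -> (-1.732,1) [heading=30, draw]
  RT 60: heading 30 -> 330
  -- iteration 6/6 --
  FD 2: (-1.732,1) -> (0,0) [heading=330, draw]
  RT 60: heading 330 -> 270
]
Final: pos=(0,0), heading=270, 6 segment(s) drawn

Start position: (0, 0)
Final position: (0, 0)
Distance = 0; < 1e-6 -> CLOSED

Answer: yes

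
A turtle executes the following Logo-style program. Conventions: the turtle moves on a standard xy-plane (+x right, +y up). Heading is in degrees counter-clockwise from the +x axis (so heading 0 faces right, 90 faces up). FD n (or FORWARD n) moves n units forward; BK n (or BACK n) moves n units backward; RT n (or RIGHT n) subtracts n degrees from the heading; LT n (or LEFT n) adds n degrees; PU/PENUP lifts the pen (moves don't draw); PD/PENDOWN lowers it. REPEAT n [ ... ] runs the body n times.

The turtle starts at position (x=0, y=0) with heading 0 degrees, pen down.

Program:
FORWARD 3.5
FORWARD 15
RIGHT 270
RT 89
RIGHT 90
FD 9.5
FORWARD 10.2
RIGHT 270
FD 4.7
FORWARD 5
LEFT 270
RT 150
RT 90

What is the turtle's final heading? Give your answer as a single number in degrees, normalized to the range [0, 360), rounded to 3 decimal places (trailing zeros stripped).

Executing turtle program step by step:
Start: pos=(0,0), heading=0, pen down
FD 3.5: (0,0) -> (3.5,0) [heading=0, draw]
FD 15: (3.5,0) -> (18.5,0) [heading=0, draw]
RT 270: heading 0 -> 90
RT 89: heading 90 -> 1
RT 90: heading 1 -> 271
FD 9.5: (18.5,0) -> (18.666,-9.499) [heading=271, draw]
FD 10.2: (18.666,-9.499) -> (18.844,-19.697) [heading=271, draw]
RT 270: heading 271 -> 1
FD 4.7: (18.844,-19.697) -> (23.543,-19.615) [heading=1, draw]
FD 5: (23.543,-19.615) -> (28.542,-19.528) [heading=1, draw]
LT 270: heading 1 -> 271
RT 150: heading 271 -> 121
RT 90: heading 121 -> 31
Final: pos=(28.542,-19.528), heading=31, 6 segment(s) drawn

Answer: 31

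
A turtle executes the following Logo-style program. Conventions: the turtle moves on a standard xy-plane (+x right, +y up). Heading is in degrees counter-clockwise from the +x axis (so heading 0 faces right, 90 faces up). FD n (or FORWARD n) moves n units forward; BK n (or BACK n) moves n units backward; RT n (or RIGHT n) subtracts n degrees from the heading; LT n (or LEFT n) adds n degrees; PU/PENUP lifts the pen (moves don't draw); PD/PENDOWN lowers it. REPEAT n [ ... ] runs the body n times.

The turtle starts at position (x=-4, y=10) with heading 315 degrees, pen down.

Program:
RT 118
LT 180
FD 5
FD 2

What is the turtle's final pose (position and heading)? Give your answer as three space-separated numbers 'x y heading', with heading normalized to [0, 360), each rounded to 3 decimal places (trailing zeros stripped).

Executing turtle program step by step:
Start: pos=(-4,10), heading=315, pen down
RT 118: heading 315 -> 197
LT 180: heading 197 -> 17
FD 5: (-4,10) -> (0.782,11.462) [heading=17, draw]
FD 2: (0.782,11.462) -> (2.694,12.047) [heading=17, draw]
Final: pos=(2.694,12.047), heading=17, 2 segment(s) drawn

Answer: 2.694 12.047 17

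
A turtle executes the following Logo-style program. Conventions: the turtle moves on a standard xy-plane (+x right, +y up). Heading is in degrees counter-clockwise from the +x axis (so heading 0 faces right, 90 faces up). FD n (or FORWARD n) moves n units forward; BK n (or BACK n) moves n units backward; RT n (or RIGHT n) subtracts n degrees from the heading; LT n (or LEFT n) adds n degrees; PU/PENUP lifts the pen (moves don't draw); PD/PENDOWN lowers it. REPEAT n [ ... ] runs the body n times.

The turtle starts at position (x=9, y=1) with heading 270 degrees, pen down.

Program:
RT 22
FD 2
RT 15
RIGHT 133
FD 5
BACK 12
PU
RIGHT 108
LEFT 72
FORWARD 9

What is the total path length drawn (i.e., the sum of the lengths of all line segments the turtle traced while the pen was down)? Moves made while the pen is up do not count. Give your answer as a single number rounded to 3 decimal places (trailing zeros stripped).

Answer: 19

Derivation:
Executing turtle program step by step:
Start: pos=(9,1), heading=270, pen down
RT 22: heading 270 -> 248
FD 2: (9,1) -> (8.251,-0.854) [heading=248, draw]
RT 15: heading 248 -> 233
RT 133: heading 233 -> 100
FD 5: (8.251,-0.854) -> (7.383,4.07) [heading=100, draw]
BK 12: (7.383,4.07) -> (9.466,-7.748) [heading=100, draw]
PU: pen up
RT 108: heading 100 -> 352
LT 72: heading 352 -> 64
FD 9: (9.466,-7.748) -> (13.412,0.341) [heading=64, move]
Final: pos=(13.412,0.341), heading=64, 3 segment(s) drawn

Segment lengths:
  seg 1: (9,1) -> (8.251,-0.854), length = 2
  seg 2: (8.251,-0.854) -> (7.383,4.07), length = 5
  seg 3: (7.383,4.07) -> (9.466,-7.748), length = 12
Total = 19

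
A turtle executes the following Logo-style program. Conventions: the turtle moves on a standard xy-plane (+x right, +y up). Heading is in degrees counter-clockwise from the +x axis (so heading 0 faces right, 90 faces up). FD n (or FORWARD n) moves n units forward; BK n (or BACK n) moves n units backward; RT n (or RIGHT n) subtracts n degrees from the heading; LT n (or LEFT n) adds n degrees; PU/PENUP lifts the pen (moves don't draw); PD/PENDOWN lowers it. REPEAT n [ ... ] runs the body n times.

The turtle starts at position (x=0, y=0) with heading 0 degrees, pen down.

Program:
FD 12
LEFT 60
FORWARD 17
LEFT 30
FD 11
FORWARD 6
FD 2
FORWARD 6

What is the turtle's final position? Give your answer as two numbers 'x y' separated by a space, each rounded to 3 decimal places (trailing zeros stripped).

Answer: 20.5 39.722

Derivation:
Executing turtle program step by step:
Start: pos=(0,0), heading=0, pen down
FD 12: (0,0) -> (12,0) [heading=0, draw]
LT 60: heading 0 -> 60
FD 17: (12,0) -> (20.5,14.722) [heading=60, draw]
LT 30: heading 60 -> 90
FD 11: (20.5,14.722) -> (20.5,25.722) [heading=90, draw]
FD 6: (20.5,25.722) -> (20.5,31.722) [heading=90, draw]
FD 2: (20.5,31.722) -> (20.5,33.722) [heading=90, draw]
FD 6: (20.5,33.722) -> (20.5,39.722) [heading=90, draw]
Final: pos=(20.5,39.722), heading=90, 6 segment(s) drawn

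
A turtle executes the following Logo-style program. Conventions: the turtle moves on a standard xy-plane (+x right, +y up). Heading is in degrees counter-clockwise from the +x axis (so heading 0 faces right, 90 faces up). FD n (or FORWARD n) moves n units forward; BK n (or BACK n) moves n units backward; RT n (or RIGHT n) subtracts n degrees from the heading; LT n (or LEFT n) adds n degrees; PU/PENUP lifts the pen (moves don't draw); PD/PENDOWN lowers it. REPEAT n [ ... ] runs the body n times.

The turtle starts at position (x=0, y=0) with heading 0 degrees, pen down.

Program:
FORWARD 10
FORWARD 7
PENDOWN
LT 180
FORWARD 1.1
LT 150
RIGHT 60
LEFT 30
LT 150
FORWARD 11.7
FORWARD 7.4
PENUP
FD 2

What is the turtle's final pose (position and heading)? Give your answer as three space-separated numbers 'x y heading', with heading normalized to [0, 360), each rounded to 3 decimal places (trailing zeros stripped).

Answer: 15.9 21.1 90

Derivation:
Executing turtle program step by step:
Start: pos=(0,0), heading=0, pen down
FD 10: (0,0) -> (10,0) [heading=0, draw]
FD 7: (10,0) -> (17,0) [heading=0, draw]
PD: pen down
LT 180: heading 0 -> 180
FD 1.1: (17,0) -> (15.9,0) [heading=180, draw]
LT 150: heading 180 -> 330
RT 60: heading 330 -> 270
LT 30: heading 270 -> 300
LT 150: heading 300 -> 90
FD 11.7: (15.9,0) -> (15.9,11.7) [heading=90, draw]
FD 7.4: (15.9,11.7) -> (15.9,19.1) [heading=90, draw]
PU: pen up
FD 2: (15.9,19.1) -> (15.9,21.1) [heading=90, move]
Final: pos=(15.9,21.1), heading=90, 5 segment(s) drawn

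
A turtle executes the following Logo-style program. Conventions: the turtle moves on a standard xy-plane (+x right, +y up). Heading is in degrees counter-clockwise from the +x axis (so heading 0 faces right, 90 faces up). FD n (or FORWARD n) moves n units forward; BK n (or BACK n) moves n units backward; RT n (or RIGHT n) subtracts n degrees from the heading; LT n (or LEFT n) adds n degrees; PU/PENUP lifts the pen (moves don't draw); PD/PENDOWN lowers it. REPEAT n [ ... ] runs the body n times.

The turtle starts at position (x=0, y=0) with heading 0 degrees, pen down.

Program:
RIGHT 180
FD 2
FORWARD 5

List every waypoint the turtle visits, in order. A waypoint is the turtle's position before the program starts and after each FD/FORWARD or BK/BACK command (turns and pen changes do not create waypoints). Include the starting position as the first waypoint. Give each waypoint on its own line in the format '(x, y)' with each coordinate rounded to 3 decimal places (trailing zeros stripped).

Executing turtle program step by step:
Start: pos=(0,0), heading=0, pen down
RT 180: heading 0 -> 180
FD 2: (0,0) -> (-2,0) [heading=180, draw]
FD 5: (-2,0) -> (-7,0) [heading=180, draw]
Final: pos=(-7,0), heading=180, 2 segment(s) drawn
Waypoints (3 total):
(0, 0)
(-2, 0)
(-7, 0)

Answer: (0, 0)
(-2, 0)
(-7, 0)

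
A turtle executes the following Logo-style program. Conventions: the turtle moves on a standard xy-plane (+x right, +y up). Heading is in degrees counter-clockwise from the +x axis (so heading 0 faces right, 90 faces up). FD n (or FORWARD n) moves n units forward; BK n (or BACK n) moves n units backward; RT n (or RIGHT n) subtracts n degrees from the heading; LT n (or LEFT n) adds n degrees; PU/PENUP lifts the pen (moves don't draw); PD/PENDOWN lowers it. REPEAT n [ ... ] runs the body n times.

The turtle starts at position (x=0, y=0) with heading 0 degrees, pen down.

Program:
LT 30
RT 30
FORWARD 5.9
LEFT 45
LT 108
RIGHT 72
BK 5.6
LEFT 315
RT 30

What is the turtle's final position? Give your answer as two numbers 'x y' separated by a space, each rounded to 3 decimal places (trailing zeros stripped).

Executing turtle program step by step:
Start: pos=(0,0), heading=0, pen down
LT 30: heading 0 -> 30
RT 30: heading 30 -> 0
FD 5.9: (0,0) -> (5.9,0) [heading=0, draw]
LT 45: heading 0 -> 45
LT 108: heading 45 -> 153
RT 72: heading 153 -> 81
BK 5.6: (5.9,0) -> (5.024,-5.531) [heading=81, draw]
LT 315: heading 81 -> 36
RT 30: heading 36 -> 6
Final: pos=(5.024,-5.531), heading=6, 2 segment(s) drawn

Answer: 5.024 -5.531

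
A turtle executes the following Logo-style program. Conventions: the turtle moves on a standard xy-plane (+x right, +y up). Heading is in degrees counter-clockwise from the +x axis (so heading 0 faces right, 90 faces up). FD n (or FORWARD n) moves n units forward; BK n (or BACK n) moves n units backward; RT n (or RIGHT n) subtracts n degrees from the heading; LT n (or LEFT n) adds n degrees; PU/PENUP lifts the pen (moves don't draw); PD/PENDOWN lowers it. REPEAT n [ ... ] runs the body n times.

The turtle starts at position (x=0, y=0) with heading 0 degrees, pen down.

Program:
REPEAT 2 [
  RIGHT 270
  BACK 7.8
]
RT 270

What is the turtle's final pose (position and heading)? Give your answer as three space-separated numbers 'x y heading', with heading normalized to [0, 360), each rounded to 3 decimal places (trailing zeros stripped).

Answer: 7.8 -7.8 270

Derivation:
Executing turtle program step by step:
Start: pos=(0,0), heading=0, pen down
REPEAT 2 [
  -- iteration 1/2 --
  RT 270: heading 0 -> 90
  BK 7.8: (0,0) -> (0,-7.8) [heading=90, draw]
  -- iteration 2/2 --
  RT 270: heading 90 -> 180
  BK 7.8: (0,-7.8) -> (7.8,-7.8) [heading=180, draw]
]
RT 270: heading 180 -> 270
Final: pos=(7.8,-7.8), heading=270, 2 segment(s) drawn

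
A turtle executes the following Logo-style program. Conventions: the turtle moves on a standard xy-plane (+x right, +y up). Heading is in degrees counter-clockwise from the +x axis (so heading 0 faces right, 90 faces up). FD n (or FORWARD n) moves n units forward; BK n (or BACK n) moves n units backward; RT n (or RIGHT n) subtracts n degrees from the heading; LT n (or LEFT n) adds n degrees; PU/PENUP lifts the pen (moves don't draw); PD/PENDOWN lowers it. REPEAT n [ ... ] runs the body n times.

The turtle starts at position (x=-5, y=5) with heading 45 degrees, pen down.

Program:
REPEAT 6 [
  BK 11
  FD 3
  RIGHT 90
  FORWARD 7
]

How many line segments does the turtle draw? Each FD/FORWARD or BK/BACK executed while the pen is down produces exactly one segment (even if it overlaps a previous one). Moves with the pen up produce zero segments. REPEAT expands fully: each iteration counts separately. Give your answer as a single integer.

Answer: 18

Derivation:
Executing turtle program step by step:
Start: pos=(-5,5), heading=45, pen down
REPEAT 6 [
  -- iteration 1/6 --
  BK 11: (-5,5) -> (-12.778,-2.778) [heading=45, draw]
  FD 3: (-12.778,-2.778) -> (-10.657,-0.657) [heading=45, draw]
  RT 90: heading 45 -> 315
  FD 7: (-10.657,-0.657) -> (-5.707,-5.607) [heading=315, draw]
  -- iteration 2/6 --
  BK 11: (-5.707,-5.607) -> (-13.485,2.172) [heading=315, draw]
  FD 3: (-13.485,2.172) -> (-11.364,0.05) [heading=315, draw]
  RT 90: heading 315 -> 225
  FD 7: (-11.364,0.05) -> (-16.314,-4.899) [heading=225, draw]
  -- iteration 3/6 --
  BK 11: (-16.314,-4.899) -> (-8.536,2.879) [heading=225, draw]
  FD 3: (-8.536,2.879) -> (-10.657,0.757) [heading=225, draw]
  RT 90: heading 225 -> 135
  FD 7: (-10.657,0.757) -> (-15.607,5.707) [heading=135, draw]
  -- iteration 4/6 --
  BK 11: (-15.607,5.707) -> (-7.828,-2.071) [heading=135, draw]
  FD 3: (-7.828,-2.071) -> (-9.95,0.05) [heading=135, draw]
  RT 90: heading 135 -> 45
  FD 7: (-9.95,0.05) -> (-5,5) [heading=45, draw]
  -- iteration 5/6 --
  BK 11: (-5,5) -> (-12.778,-2.778) [heading=45, draw]
  FD 3: (-12.778,-2.778) -> (-10.657,-0.657) [heading=45, draw]
  RT 90: heading 45 -> 315
  FD 7: (-10.657,-0.657) -> (-5.707,-5.607) [heading=315, draw]
  -- iteration 6/6 --
  BK 11: (-5.707,-5.607) -> (-13.485,2.172) [heading=315, draw]
  FD 3: (-13.485,2.172) -> (-11.364,0.05) [heading=315, draw]
  RT 90: heading 315 -> 225
  FD 7: (-11.364,0.05) -> (-16.314,-4.899) [heading=225, draw]
]
Final: pos=(-16.314,-4.899), heading=225, 18 segment(s) drawn
Segments drawn: 18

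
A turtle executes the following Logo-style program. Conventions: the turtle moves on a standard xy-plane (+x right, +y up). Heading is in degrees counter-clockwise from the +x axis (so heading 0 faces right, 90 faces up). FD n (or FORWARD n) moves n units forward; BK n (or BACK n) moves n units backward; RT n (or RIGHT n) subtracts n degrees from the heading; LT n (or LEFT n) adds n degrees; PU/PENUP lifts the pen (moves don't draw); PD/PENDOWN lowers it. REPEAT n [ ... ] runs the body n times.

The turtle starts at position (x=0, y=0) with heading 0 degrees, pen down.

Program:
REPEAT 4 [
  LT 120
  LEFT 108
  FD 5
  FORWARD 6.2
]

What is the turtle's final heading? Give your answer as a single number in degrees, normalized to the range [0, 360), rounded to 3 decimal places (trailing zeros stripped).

Executing turtle program step by step:
Start: pos=(0,0), heading=0, pen down
REPEAT 4 [
  -- iteration 1/4 --
  LT 120: heading 0 -> 120
  LT 108: heading 120 -> 228
  FD 5: (0,0) -> (-3.346,-3.716) [heading=228, draw]
  FD 6.2: (-3.346,-3.716) -> (-7.494,-8.323) [heading=228, draw]
  -- iteration 2/4 --
  LT 120: heading 228 -> 348
  LT 108: heading 348 -> 96
  FD 5: (-7.494,-8.323) -> (-8.017,-3.351) [heading=96, draw]
  FD 6.2: (-8.017,-3.351) -> (-8.665,2.815) [heading=96, draw]
  -- iteration 3/4 --
  LT 120: heading 96 -> 216
  LT 108: heading 216 -> 324
  FD 5: (-8.665,2.815) -> (-4.62,-0.124) [heading=324, draw]
  FD 6.2: (-4.62,-0.124) -> (0.396,-3.768) [heading=324, draw]
  -- iteration 4/4 --
  LT 120: heading 324 -> 84
  LT 108: heading 84 -> 192
  FD 5: (0.396,-3.768) -> (-4.495,-4.807) [heading=192, draw]
  FD 6.2: (-4.495,-4.807) -> (-10.559,-6.096) [heading=192, draw]
]
Final: pos=(-10.559,-6.096), heading=192, 8 segment(s) drawn

Answer: 192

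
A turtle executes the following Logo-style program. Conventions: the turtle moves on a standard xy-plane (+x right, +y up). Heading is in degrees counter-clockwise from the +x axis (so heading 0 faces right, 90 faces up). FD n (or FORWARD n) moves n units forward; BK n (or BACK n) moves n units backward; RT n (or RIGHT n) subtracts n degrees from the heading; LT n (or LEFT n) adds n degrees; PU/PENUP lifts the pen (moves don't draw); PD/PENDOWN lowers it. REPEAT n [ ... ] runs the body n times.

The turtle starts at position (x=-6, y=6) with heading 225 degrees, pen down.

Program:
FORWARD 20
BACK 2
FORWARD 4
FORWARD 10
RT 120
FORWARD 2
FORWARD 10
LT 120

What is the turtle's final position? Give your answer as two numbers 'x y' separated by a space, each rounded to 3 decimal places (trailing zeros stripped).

Executing turtle program step by step:
Start: pos=(-6,6), heading=225, pen down
FD 20: (-6,6) -> (-20.142,-8.142) [heading=225, draw]
BK 2: (-20.142,-8.142) -> (-18.728,-6.728) [heading=225, draw]
FD 4: (-18.728,-6.728) -> (-21.556,-9.556) [heading=225, draw]
FD 10: (-21.556,-9.556) -> (-28.627,-16.627) [heading=225, draw]
RT 120: heading 225 -> 105
FD 2: (-28.627,-16.627) -> (-29.145,-14.696) [heading=105, draw]
FD 10: (-29.145,-14.696) -> (-31.733,-5.036) [heading=105, draw]
LT 120: heading 105 -> 225
Final: pos=(-31.733,-5.036), heading=225, 6 segment(s) drawn

Answer: -31.733 -5.036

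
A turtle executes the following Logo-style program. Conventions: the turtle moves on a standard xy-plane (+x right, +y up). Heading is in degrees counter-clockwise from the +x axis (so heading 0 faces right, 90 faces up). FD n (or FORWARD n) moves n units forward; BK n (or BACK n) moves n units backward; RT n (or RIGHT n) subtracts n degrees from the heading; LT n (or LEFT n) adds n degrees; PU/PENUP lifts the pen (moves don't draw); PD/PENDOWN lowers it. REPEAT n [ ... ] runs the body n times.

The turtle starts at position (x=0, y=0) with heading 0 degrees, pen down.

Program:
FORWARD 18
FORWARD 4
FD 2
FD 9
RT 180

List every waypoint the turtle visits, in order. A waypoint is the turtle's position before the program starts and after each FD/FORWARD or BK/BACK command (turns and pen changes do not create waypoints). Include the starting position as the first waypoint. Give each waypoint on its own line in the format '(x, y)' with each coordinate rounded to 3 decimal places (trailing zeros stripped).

Answer: (0, 0)
(18, 0)
(22, 0)
(24, 0)
(33, 0)

Derivation:
Executing turtle program step by step:
Start: pos=(0,0), heading=0, pen down
FD 18: (0,0) -> (18,0) [heading=0, draw]
FD 4: (18,0) -> (22,0) [heading=0, draw]
FD 2: (22,0) -> (24,0) [heading=0, draw]
FD 9: (24,0) -> (33,0) [heading=0, draw]
RT 180: heading 0 -> 180
Final: pos=(33,0), heading=180, 4 segment(s) drawn
Waypoints (5 total):
(0, 0)
(18, 0)
(22, 0)
(24, 0)
(33, 0)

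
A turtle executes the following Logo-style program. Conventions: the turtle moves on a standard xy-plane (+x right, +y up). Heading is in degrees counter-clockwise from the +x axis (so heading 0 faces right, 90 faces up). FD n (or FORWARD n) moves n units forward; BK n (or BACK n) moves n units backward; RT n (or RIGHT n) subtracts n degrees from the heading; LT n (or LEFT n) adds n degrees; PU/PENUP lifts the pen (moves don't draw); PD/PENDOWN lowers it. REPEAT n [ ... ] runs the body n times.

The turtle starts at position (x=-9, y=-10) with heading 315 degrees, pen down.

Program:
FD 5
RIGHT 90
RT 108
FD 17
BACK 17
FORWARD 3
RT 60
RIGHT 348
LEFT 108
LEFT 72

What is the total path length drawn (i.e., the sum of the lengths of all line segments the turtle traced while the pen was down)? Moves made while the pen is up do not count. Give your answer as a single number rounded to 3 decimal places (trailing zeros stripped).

Answer: 42

Derivation:
Executing turtle program step by step:
Start: pos=(-9,-10), heading=315, pen down
FD 5: (-9,-10) -> (-5.464,-13.536) [heading=315, draw]
RT 90: heading 315 -> 225
RT 108: heading 225 -> 117
FD 17: (-5.464,-13.536) -> (-13.182,1.612) [heading=117, draw]
BK 17: (-13.182,1.612) -> (-5.464,-13.536) [heading=117, draw]
FD 3: (-5.464,-13.536) -> (-6.826,-10.863) [heading=117, draw]
RT 60: heading 117 -> 57
RT 348: heading 57 -> 69
LT 108: heading 69 -> 177
LT 72: heading 177 -> 249
Final: pos=(-6.826,-10.863), heading=249, 4 segment(s) drawn

Segment lengths:
  seg 1: (-9,-10) -> (-5.464,-13.536), length = 5
  seg 2: (-5.464,-13.536) -> (-13.182,1.612), length = 17
  seg 3: (-13.182,1.612) -> (-5.464,-13.536), length = 17
  seg 4: (-5.464,-13.536) -> (-6.826,-10.863), length = 3
Total = 42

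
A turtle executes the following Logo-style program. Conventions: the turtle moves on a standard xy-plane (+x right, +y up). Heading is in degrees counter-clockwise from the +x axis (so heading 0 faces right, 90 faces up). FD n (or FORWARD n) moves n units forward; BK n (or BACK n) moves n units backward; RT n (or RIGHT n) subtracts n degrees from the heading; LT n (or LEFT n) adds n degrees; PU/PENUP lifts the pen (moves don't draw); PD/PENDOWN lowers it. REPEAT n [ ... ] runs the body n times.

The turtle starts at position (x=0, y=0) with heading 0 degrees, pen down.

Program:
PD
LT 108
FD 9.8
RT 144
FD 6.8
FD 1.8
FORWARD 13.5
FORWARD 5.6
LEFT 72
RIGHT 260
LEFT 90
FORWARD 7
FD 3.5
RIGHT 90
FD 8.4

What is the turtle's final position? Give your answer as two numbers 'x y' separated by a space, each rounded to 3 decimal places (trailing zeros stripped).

Answer: 6.045 -8.679

Derivation:
Executing turtle program step by step:
Start: pos=(0,0), heading=0, pen down
PD: pen down
LT 108: heading 0 -> 108
FD 9.8: (0,0) -> (-3.028,9.32) [heading=108, draw]
RT 144: heading 108 -> 324
FD 6.8: (-3.028,9.32) -> (2.473,5.323) [heading=324, draw]
FD 1.8: (2.473,5.323) -> (3.929,4.265) [heading=324, draw]
FD 13.5: (3.929,4.265) -> (14.851,-3.67) [heading=324, draw]
FD 5.6: (14.851,-3.67) -> (19.381,-6.961) [heading=324, draw]
LT 72: heading 324 -> 36
RT 260: heading 36 -> 136
LT 90: heading 136 -> 226
FD 7: (19.381,-6.961) -> (14.519,-11.997) [heading=226, draw]
FD 3.5: (14.519,-11.997) -> (12.087,-14.514) [heading=226, draw]
RT 90: heading 226 -> 136
FD 8.4: (12.087,-14.514) -> (6.045,-8.679) [heading=136, draw]
Final: pos=(6.045,-8.679), heading=136, 8 segment(s) drawn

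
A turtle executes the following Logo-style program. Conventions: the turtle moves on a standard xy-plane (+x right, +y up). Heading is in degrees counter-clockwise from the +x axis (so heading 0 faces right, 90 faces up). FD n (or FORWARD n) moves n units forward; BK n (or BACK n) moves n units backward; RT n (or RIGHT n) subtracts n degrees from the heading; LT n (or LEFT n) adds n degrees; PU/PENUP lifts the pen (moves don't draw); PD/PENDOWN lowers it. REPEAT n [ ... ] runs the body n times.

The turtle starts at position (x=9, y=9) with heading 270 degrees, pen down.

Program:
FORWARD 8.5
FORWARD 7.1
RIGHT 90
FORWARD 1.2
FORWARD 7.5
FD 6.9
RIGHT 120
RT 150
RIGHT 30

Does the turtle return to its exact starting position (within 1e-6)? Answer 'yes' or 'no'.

Executing turtle program step by step:
Start: pos=(9,9), heading=270, pen down
FD 8.5: (9,9) -> (9,0.5) [heading=270, draw]
FD 7.1: (9,0.5) -> (9,-6.6) [heading=270, draw]
RT 90: heading 270 -> 180
FD 1.2: (9,-6.6) -> (7.8,-6.6) [heading=180, draw]
FD 7.5: (7.8,-6.6) -> (0.3,-6.6) [heading=180, draw]
FD 6.9: (0.3,-6.6) -> (-6.6,-6.6) [heading=180, draw]
RT 120: heading 180 -> 60
RT 150: heading 60 -> 270
RT 30: heading 270 -> 240
Final: pos=(-6.6,-6.6), heading=240, 5 segment(s) drawn

Start position: (9, 9)
Final position: (-6.6, -6.6)
Distance = 22.062; >= 1e-6 -> NOT closed

Answer: no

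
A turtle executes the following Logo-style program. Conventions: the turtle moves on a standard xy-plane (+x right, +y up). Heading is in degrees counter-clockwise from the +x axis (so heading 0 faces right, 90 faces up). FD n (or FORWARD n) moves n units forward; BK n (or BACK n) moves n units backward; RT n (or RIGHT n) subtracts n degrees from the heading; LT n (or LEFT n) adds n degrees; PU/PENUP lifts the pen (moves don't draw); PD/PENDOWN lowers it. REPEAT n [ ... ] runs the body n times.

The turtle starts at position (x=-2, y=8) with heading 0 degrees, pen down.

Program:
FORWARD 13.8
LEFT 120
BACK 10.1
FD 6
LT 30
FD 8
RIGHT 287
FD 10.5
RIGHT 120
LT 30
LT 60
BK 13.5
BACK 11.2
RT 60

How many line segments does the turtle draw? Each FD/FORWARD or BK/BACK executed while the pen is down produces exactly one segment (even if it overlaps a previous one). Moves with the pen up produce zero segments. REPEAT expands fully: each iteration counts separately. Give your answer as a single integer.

Executing turtle program step by step:
Start: pos=(-2,8), heading=0, pen down
FD 13.8: (-2,8) -> (11.8,8) [heading=0, draw]
LT 120: heading 0 -> 120
BK 10.1: (11.8,8) -> (16.85,-0.747) [heading=120, draw]
FD 6: (16.85,-0.747) -> (13.85,4.449) [heading=120, draw]
LT 30: heading 120 -> 150
FD 8: (13.85,4.449) -> (6.922,8.449) [heading=150, draw]
RT 287: heading 150 -> 223
FD 10.5: (6.922,8.449) -> (-0.757,1.288) [heading=223, draw]
RT 120: heading 223 -> 103
LT 30: heading 103 -> 133
LT 60: heading 133 -> 193
BK 13.5: (-0.757,1.288) -> (12.397,4.325) [heading=193, draw]
BK 11.2: (12.397,4.325) -> (23.31,6.845) [heading=193, draw]
RT 60: heading 193 -> 133
Final: pos=(23.31,6.845), heading=133, 7 segment(s) drawn
Segments drawn: 7

Answer: 7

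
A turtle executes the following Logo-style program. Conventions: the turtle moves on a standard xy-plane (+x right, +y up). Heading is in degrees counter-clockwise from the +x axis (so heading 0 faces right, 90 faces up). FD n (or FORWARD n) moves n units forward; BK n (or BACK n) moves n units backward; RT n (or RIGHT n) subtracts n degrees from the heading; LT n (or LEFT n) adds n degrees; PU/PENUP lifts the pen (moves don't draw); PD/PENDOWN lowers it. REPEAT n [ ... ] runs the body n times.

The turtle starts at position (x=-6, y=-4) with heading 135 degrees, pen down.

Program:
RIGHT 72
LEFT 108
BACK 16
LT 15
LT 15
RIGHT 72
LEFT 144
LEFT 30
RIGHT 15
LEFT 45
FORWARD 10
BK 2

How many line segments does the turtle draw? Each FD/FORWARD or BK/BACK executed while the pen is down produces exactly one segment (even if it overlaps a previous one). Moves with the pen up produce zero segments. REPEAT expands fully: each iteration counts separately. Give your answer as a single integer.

Executing turtle program step by step:
Start: pos=(-6,-4), heading=135, pen down
RT 72: heading 135 -> 63
LT 108: heading 63 -> 171
BK 16: (-6,-4) -> (9.803,-6.503) [heading=171, draw]
LT 15: heading 171 -> 186
LT 15: heading 186 -> 201
RT 72: heading 201 -> 129
LT 144: heading 129 -> 273
LT 30: heading 273 -> 303
RT 15: heading 303 -> 288
LT 45: heading 288 -> 333
FD 10: (9.803,-6.503) -> (18.713,-11.043) [heading=333, draw]
BK 2: (18.713,-11.043) -> (16.931,-10.135) [heading=333, draw]
Final: pos=(16.931,-10.135), heading=333, 3 segment(s) drawn
Segments drawn: 3

Answer: 3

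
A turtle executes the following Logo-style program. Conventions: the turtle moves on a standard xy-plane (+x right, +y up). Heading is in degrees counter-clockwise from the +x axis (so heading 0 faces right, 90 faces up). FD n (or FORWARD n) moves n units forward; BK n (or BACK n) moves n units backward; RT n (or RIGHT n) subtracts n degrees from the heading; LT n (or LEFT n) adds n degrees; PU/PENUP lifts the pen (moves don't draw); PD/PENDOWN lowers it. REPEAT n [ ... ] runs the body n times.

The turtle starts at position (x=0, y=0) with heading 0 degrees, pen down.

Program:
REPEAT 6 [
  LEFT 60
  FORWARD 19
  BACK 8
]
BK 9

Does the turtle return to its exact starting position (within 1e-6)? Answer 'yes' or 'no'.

Executing turtle program step by step:
Start: pos=(0,0), heading=0, pen down
REPEAT 6 [
  -- iteration 1/6 --
  LT 60: heading 0 -> 60
  FD 19: (0,0) -> (9.5,16.454) [heading=60, draw]
  BK 8: (9.5,16.454) -> (5.5,9.526) [heading=60, draw]
  -- iteration 2/6 --
  LT 60: heading 60 -> 120
  FD 19: (5.5,9.526) -> (-4,25.981) [heading=120, draw]
  BK 8: (-4,25.981) -> (0,19.053) [heading=120, draw]
  -- iteration 3/6 --
  LT 60: heading 120 -> 180
  FD 19: (0,19.053) -> (-19,19.053) [heading=180, draw]
  BK 8: (-19,19.053) -> (-11,19.053) [heading=180, draw]
  -- iteration 4/6 --
  LT 60: heading 180 -> 240
  FD 19: (-11,19.053) -> (-20.5,2.598) [heading=240, draw]
  BK 8: (-20.5,2.598) -> (-16.5,9.526) [heading=240, draw]
  -- iteration 5/6 --
  LT 60: heading 240 -> 300
  FD 19: (-16.5,9.526) -> (-7,-6.928) [heading=300, draw]
  BK 8: (-7,-6.928) -> (-11,0) [heading=300, draw]
  -- iteration 6/6 --
  LT 60: heading 300 -> 0
  FD 19: (-11,0) -> (8,0) [heading=0, draw]
  BK 8: (8,0) -> (0,0) [heading=0, draw]
]
BK 9: (0,0) -> (-9,0) [heading=0, draw]
Final: pos=(-9,0), heading=0, 13 segment(s) drawn

Start position: (0, 0)
Final position: (-9, 0)
Distance = 9; >= 1e-6 -> NOT closed

Answer: no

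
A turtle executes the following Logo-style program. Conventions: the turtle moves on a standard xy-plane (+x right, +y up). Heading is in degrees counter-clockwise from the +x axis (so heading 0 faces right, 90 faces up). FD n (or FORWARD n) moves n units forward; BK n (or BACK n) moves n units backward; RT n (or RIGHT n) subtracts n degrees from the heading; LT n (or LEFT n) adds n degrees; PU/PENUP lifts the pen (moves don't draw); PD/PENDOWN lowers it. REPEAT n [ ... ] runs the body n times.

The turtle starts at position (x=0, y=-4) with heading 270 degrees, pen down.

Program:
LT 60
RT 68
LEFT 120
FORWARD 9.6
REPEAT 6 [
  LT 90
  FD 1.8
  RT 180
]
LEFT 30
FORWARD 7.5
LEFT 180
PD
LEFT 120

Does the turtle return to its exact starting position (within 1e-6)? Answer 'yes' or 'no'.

Executing turtle program step by step:
Start: pos=(0,-4), heading=270, pen down
LT 60: heading 270 -> 330
RT 68: heading 330 -> 262
LT 120: heading 262 -> 22
FD 9.6: (0,-4) -> (8.901,-0.404) [heading=22, draw]
REPEAT 6 [
  -- iteration 1/6 --
  LT 90: heading 22 -> 112
  FD 1.8: (8.901,-0.404) -> (8.227,1.265) [heading=112, draw]
  RT 180: heading 112 -> 292
  -- iteration 2/6 --
  LT 90: heading 292 -> 22
  FD 1.8: (8.227,1.265) -> (9.896,1.939) [heading=22, draw]
  RT 180: heading 22 -> 202
  -- iteration 3/6 --
  LT 90: heading 202 -> 292
  FD 1.8: (9.896,1.939) -> (10.57,0.271) [heading=292, draw]
  RT 180: heading 292 -> 112
  -- iteration 4/6 --
  LT 90: heading 112 -> 202
  FD 1.8: (10.57,0.271) -> (8.901,-0.404) [heading=202, draw]
  RT 180: heading 202 -> 22
  -- iteration 5/6 --
  LT 90: heading 22 -> 112
  FD 1.8: (8.901,-0.404) -> (8.227,1.265) [heading=112, draw]
  RT 180: heading 112 -> 292
  -- iteration 6/6 --
  LT 90: heading 292 -> 22
  FD 1.8: (8.227,1.265) -> (9.896,1.939) [heading=22, draw]
  RT 180: heading 22 -> 202
]
LT 30: heading 202 -> 232
FD 7.5: (9.896,1.939) -> (5.278,-3.971) [heading=232, draw]
LT 180: heading 232 -> 52
PD: pen down
LT 120: heading 52 -> 172
Final: pos=(5.278,-3.971), heading=172, 8 segment(s) drawn

Start position: (0, -4)
Final position: (5.278, -3.971)
Distance = 5.278; >= 1e-6 -> NOT closed

Answer: no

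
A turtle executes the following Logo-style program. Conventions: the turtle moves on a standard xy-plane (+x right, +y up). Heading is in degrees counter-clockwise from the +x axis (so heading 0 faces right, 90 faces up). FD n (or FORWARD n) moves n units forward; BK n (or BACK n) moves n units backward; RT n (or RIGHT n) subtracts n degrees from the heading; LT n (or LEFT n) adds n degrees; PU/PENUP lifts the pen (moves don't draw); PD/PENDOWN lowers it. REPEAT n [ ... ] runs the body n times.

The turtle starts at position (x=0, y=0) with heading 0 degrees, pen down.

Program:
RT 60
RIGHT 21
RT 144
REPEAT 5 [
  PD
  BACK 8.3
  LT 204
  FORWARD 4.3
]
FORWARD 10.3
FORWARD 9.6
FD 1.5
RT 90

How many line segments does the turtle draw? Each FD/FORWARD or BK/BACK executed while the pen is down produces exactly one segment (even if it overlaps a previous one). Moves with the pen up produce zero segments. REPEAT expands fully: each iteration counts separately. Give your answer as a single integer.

Executing turtle program step by step:
Start: pos=(0,0), heading=0, pen down
RT 60: heading 0 -> 300
RT 21: heading 300 -> 279
RT 144: heading 279 -> 135
REPEAT 5 [
  -- iteration 1/5 --
  PD: pen down
  BK 8.3: (0,0) -> (5.869,-5.869) [heading=135, draw]
  LT 204: heading 135 -> 339
  FD 4.3: (5.869,-5.869) -> (9.883,-7.41) [heading=339, draw]
  -- iteration 2/5 --
  PD: pen down
  BK 8.3: (9.883,-7.41) -> (2.135,-4.436) [heading=339, draw]
  LT 204: heading 339 -> 183
  FD 4.3: (2.135,-4.436) -> (-2.159,-4.661) [heading=183, draw]
  -- iteration 3/5 --
  PD: pen down
  BK 8.3: (-2.159,-4.661) -> (6.129,-4.226) [heading=183, draw]
  LT 204: heading 183 -> 27
  FD 4.3: (6.129,-4.226) -> (9.961,-2.274) [heading=27, draw]
  -- iteration 4/5 --
  PD: pen down
  BK 8.3: (9.961,-2.274) -> (2.565,-6.042) [heading=27, draw]
  LT 204: heading 27 -> 231
  FD 4.3: (2.565,-6.042) -> (-0.141,-9.384) [heading=231, draw]
  -- iteration 5/5 --
  PD: pen down
  BK 8.3: (-0.141,-9.384) -> (5.082,-2.934) [heading=231, draw]
  LT 204: heading 231 -> 75
  FD 4.3: (5.082,-2.934) -> (6.195,1.22) [heading=75, draw]
]
FD 10.3: (6.195,1.22) -> (8.861,11.169) [heading=75, draw]
FD 9.6: (8.861,11.169) -> (11.346,20.442) [heading=75, draw]
FD 1.5: (11.346,20.442) -> (11.734,21.891) [heading=75, draw]
RT 90: heading 75 -> 345
Final: pos=(11.734,21.891), heading=345, 13 segment(s) drawn
Segments drawn: 13

Answer: 13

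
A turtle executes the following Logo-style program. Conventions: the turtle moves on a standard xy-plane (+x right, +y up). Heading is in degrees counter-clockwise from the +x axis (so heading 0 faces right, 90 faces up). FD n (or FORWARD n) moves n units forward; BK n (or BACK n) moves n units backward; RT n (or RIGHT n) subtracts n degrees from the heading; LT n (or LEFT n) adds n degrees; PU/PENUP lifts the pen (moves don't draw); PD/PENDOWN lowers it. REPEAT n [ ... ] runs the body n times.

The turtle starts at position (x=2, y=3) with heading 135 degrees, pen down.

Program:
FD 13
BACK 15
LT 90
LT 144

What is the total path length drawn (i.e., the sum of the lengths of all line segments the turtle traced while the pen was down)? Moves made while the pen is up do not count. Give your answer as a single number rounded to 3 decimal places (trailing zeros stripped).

Executing turtle program step by step:
Start: pos=(2,3), heading=135, pen down
FD 13: (2,3) -> (-7.192,12.192) [heading=135, draw]
BK 15: (-7.192,12.192) -> (3.414,1.586) [heading=135, draw]
LT 90: heading 135 -> 225
LT 144: heading 225 -> 9
Final: pos=(3.414,1.586), heading=9, 2 segment(s) drawn

Segment lengths:
  seg 1: (2,3) -> (-7.192,12.192), length = 13
  seg 2: (-7.192,12.192) -> (3.414,1.586), length = 15
Total = 28

Answer: 28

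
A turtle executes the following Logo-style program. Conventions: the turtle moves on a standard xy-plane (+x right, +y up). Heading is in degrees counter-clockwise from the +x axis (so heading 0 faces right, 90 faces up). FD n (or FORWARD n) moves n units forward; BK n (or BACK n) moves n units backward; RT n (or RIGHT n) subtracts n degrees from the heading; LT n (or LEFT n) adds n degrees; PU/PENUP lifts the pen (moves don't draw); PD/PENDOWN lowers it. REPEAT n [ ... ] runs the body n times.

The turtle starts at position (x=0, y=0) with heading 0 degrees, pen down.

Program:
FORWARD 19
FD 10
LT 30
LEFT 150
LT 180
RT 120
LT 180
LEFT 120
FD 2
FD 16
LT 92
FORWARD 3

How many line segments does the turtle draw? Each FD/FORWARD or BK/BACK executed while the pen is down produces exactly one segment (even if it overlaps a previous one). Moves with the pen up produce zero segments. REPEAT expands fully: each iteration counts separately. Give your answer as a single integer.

Executing turtle program step by step:
Start: pos=(0,0), heading=0, pen down
FD 19: (0,0) -> (19,0) [heading=0, draw]
FD 10: (19,0) -> (29,0) [heading=0, draw]
LT 30: heading 0 -> 30
LT 150: heading 30 -> 180
LT 180: heading 180 -> 0
RT 120: heading 0 -> 240
LT 180: heading 240 -> 60
LT 120: heading 60 -> 180
FD 2: (29,0) -> (27,0) [heading=180, draw]
FD 16: (27,0) -> (11,0) [heading=180, draw]
LT 92: heading 180 -> 272
FD 3: (11,0) -> (11.105,-2.998) [heading=272, draw]
Final: pos=(11.105,-2.998), heading=272, 5 segment(s) drawn
Segments drawn: 5

Answer: 5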